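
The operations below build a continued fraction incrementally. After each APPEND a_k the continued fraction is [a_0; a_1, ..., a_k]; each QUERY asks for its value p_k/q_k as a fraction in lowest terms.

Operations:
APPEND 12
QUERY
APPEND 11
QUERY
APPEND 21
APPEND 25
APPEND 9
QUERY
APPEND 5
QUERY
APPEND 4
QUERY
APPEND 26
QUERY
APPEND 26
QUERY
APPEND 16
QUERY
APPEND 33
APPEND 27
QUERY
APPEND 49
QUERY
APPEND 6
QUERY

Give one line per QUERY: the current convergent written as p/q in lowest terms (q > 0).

APPEND 12: p_0 = 12·1 + 0 = 12, q_0 = 12·0 + 1 = 1 → 12/1
APPEND 11: p_1 = 11·12 + 1 = 133, q_1 = 11·1 + 0 = 11 → 133/11
APPEND 21: p_2 = 21·133 + 12 = 2805, q_2 = 21·11 + 1 = 232 → 2805/232
APPEND 25: p_3 = 25·2805 + 133 = 70258, q_3 = 25·232 + 11 = 5811 → 70258/5811
APPEND 9: p_4 = 9·70258 + 2805 = 635127, q_4 = 9·5811 + 232 = 52531 → 635127/52531
APPEND 5: p_5 = 5·635127 + 70258 = 3245893, q_5 = 5·52531 + 5811 = 268466 → 3245893/268466
APPEND 4: p_6 = 4·3245893 + 635127 = 13618699, q_6 = 4·268466 + 52531 = 1126395 → 13618699/1126395
APPEND 26: p_7 = 26·13618699 + 3245893 = 357332067, q_7 = 26·1126395 + 268466 = 29554736 → 357332067/29554736
APPEND 26: p_8 = 26·357332067 + 13618699 = 9304252441, q_8 = 26·29554736 + 1126395 = 769549531 → 9304252441/769549531
APPEND 16: p_9 = 16·9304252441 + 357332067 = 149225371123, q_9 = 16·769549531 + 29554736 = 12342347232 → 149225371123/12342347232
APPEND 33: p_10 = 33·149225371123 + 9304252441 = 4933741499500, q_10 = 33·12342347232 + 769549531 = 408067008187 → 4933741499500/408067008187
APPEND 27: p_11 = 27·4933741499500 + 149225371123 = 133360245857623, q_11 = 27·408067008187 + 12342347232 = 11030151568281 → 133360245857623/11030151568281
APPEND 49: p_12 = 49·133360245857623 + 4933741499500 = 6539585788523027, q_12 = 49·11030151568281 + 408067008187 = 540885493853956 → 6539585788523027/540885493853956
APPEND 6: p_13 = 6·6539585788523027 + 133360245857623 = 39370874976995785, q_13 = 6·540885493853956 + 11030151568281 = 3256343114692017 → 39370874976995785/3256343114692017

12/1
133/11
635127/52531
3245893/268466
13618699/1126395
357332067/29554736
9304252441/769549531
149225371123/12342347232
133360245857623/11030151568281
6539585788523027/540885493853956
39370874976995785/3256343114692017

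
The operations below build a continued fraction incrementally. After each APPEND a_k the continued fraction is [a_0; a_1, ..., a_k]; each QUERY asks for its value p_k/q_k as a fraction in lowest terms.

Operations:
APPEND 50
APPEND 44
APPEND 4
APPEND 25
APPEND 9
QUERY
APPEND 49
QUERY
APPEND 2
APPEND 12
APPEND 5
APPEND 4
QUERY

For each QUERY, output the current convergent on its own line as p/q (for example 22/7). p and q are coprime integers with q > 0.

2020813/40398
99243388/1983971
53414053932/1067798431

APPEND 50: p_0 = 50·1 + 0 = 50, q_0 = 50·0 + 1 = 1 → 50/1
APPEND 44: p_1 = 44·50 + 1 = 2201, q_1 = 44·1 + 0 = 44 → 2201/44
APPEND 4: p_2 = 4·2201 + 50 = 8854, q_2 = 4·44 + 1 = 177 → 8854/177
APPEND 25: p_3 = 25·8854 + 2201 = 223551, q_3 = 25·177 + 44 = 4469 → 223551/4469
APPEND 9: p_4 = 9·223551 + 8854 = 2020813, q_4 = 9·4469 + 177 = 40398 → 2020813/40398
APPEND 49: p_5 = 49·2020813 + 223551 = 99243388, q_5 = 49·40398 + 4469 = 1983971 → 99243388/1983971
APPEND 2: p_6 = 2·99243388 + 2020813 = 200507589, q_6 = 2·1983971 + 40398 = 4008340 → 200507589/4008340
APPEND 12: p_7 = 12·200507589 + 99243388 = 2505334456, q_7 = 12·4008340 + 1983971 = 50084051 → 2505334456/50084051
APPEND 5: p_8 = 5·2505334456 + 200507589 = 12727179869, q_8 = 5·50084051 + 4008340 = 254428595 → 12727179869/254428595
APPEND 4: p_9 = 4·12727179869 + 2505334456 = 53414053932, q_9 = 4·254428595 + 50084051 = 1067798431 → 53414053932/1067798431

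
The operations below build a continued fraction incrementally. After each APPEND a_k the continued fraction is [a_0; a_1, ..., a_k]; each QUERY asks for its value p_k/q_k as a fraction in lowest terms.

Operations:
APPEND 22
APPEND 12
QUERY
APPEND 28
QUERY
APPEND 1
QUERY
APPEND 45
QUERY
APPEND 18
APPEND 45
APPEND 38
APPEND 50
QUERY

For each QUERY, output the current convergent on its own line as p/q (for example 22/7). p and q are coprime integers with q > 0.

265/12
7442/337
7707/349
354257/16042
547140425692/24776438317

APPEND 22: p_0 = 22·1 + 0 = 22, q_0 = 22·0 + 1 = 1 → 22/1
APPEND 12: p_1 = 12·22 + 1 = 265, q_1 = 12·1 + 0 = 12 → 265/12
APPEND 28: p_2 = 28·265 + 22 = 7442, q_2 = 28·12 + 1 = 337 → 7442/337
APPEND 1: p_3 = 1·7442 + 265 = 7707, q_3 = 1·337 + 12 = 349 → 7707/349
APPEND 45: p_4 = 45·7707 + 7442 = 354257, q_4 = 45·349 + 337 = 16042 → 354257/16042
APPEND 18: p_5 = 18·354257 + 7707 = 6384333, q_5 = 18·16042 + 349 = 289105 → 6384333/289105
APPEND 45: p_6 = 45·6384333 + 354257 = 287649242, q_6 = 45·289105 + 16042 = 13025767 → 287649242/13025767
APPEND 38: p_7 = 38·287649242 + 6384333 = 10937055529, q_7 = 38·13025767 + 289105 = 495268251 → 10937055529/495268251
APPEND 50: p_8 = 50·10937055529 + 287649242 = 547140425692, q_8 = 50·495268251 + 13025767 = 24776438317 → 547140425692/24776438317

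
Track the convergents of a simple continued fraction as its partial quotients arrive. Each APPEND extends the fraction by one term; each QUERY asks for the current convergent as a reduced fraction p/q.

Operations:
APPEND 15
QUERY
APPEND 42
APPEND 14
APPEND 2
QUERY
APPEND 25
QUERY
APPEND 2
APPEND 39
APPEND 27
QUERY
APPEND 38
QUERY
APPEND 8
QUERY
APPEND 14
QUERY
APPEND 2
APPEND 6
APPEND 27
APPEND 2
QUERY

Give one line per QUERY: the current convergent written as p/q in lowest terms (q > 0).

APPEND 15: p_0 = 15·1 + 0 = 15, q_0 = 15·0 + 1 = 1 → 15/1
APPEND 42: p_1 = 42·15 + 1 = 631, q_1 = 42·1 + 0 = 42 → 631/42
APPEND 14: p_2 = 14·631 + 15 = 8849, q_2 = 14·42 + 1 = 589 → 8849/589
APPEND 2: p_3 = 2·8849 + 631 = 18329, q_3 = 2·589 + 42 = 1220 → 18329/1220
APPEND 25: p_4 = 25·18329 + 8849 = 467074, q_4 = 25·1220 + 589 = 31089 → 467074/31089
APPEND 2: p_5 = 2·467074 + 18329 = 952477, q_5 = 2·31089 + 1220 = 63398 → 952477/63398
APPEND 39: p_6 = 39·952477 + 467074 = 37613677, q_6 = 39·63398 + 31089 = 2503611 → 37613677/2503611
APPEND 27: p_7 = 27·37613677 + 952477 = 1016521756, q_7 = 27·2503611 + 63398 = 67660895 → 1016521756/67660895
APPEND 38: p_8 = 38·1016521756 + 37613677 = 38665440405, q_8 = 38·67660895 + 2503611 = 2573617621 → 38665440405/2573617621
APPEND 8: p_9 = 8·38665440405 + 1016521756 = 310340044996, q_9 = 8·2573617621 + 67660895 = 20656601863 → 310340044996/20656601863
APPEND 14: p_10 = 14·310340044996 + 38665440405 = 4383426070349, q_10 = 14·20656601863 + 2573617621 = 291766043703 → 4383426070349/291766043703
APPEND 2: p_11 = 2·4383426070349 + 310340044996 = 9077192185694, q_11 = 2·291766043703 + 20656601863 = 604188689269 → 9077192185694/604188689269
APPEND 6: p_12 = 6·9077192185694 + 4383426070349 = 58846579184513, q_12 = 6·604188689269 + 291766043703 = 3916898179317 → 58846579184513/3916898179317
APPEND 27: p_13 = 27·58846579184513 + 9077192185694 = 1597934830167545, q_13 = 27·3916898179317 + 604188689269 = 106360439530828 → 1597934830167545/106360439530828
APPEND 2: p_14 = 2·1597934830167545 + 58846579184513 = 3254716239519603, q_14 = 2·106360439530828 + 3916898179317 = 216637777240973 → 3254716239519603/216637777240973

15/1
18329/1220
467074/31089
1016521756/67660895
38665440405/2573617621
310340044996/20656601863
4383426070349/291766043703
3254716239519603/216637777240973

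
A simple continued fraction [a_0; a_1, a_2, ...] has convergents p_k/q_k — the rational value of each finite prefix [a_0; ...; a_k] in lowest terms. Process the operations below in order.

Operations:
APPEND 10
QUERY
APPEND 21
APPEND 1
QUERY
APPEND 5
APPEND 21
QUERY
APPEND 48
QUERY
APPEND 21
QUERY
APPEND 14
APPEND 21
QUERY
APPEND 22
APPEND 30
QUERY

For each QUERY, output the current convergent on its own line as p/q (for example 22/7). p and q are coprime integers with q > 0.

10/1
221/22
27857/2773
1338452/133235
28135349/2800708
8328035447/829006795
5516688430607/549153785905

APPEND 10: p_0 = 10·1 + 0 = 10, q_0 = 10·0 + 1 = 1 → 10/1
APPEND 21: p_1 = 21·10 + 1 = 211, q_1 = 21·1 + 0 = 21 → 211/21
APPEND 1: p_2 = 1·211 + 10 = 221, q_2 = 1·21 + 1 = 22 → 221/22
APPEND 5: p_3 = 5·221 + 211 = 1316, q_3 = 5·22 + 21 = 131 → 1316/131
APPEND 21: p_4 = 21·1316 + 221 = 27857, q_4 = 21·131 + 22 = 2773 → 27857/2773
APPEND 48: p_5 = 48·27857 + 1316 = 1338452, q_5 = 48·2773 + 131 = 133235 → 1338452/133235
APPEND 21: p_6 = 21·1338452 + 27857 = 28135349, q_6 = 21·133235 + 2773 = 2800708 → 28135349/2800708
APPEND 14: p_7 = 14·28135349 + 1338452 = 395233338, q_7 = 14·2800708 + 133235 = 39343147 → 395233338/39343147
APPEND 21: p_8 = 21·395233338 + 28135349 = 8328035447, q_8 = 21·39343147 + 2800708 = 829006795 → 8328035447/829006795
APPEND 22: p_9 = 22·8328035447 + 395233338 = 183612013172, q_9 = 22·829006795 + 39343147 = 18277492637 → 183612013172/18277492637
APPEND 30: p_10 = 30·183612013172 + 8328035447 = 5516688430607, q_10 = 30·18277492637 + 829006795 = 549153785905 → 5516688430607/549153785905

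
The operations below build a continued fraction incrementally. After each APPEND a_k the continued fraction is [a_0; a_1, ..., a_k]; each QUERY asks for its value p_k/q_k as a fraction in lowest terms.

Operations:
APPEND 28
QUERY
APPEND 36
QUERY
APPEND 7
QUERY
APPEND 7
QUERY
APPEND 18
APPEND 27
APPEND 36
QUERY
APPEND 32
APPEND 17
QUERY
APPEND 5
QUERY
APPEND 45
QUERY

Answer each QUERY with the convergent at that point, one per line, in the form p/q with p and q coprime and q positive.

APPEND 28: p_0 = 28·1 + 0 = 28, q_0 = 28·0 + 1 = 1 → 28/1
APPEND 36: p_1 = 36·28 + 1 = 1009, q_1 = 36·1 + 0 = 36 → 1009/36
APPEND 7: p_2 = 7·1009 + 28 = 7091, q_2 = 7·36 + 1 = 253 → 7091/253
APPEND 7: p_3 = 7·7091 + 1009 = 50646, q_3 = 7·253 + 36 = 1807 → 50646/1807
APPEND 18: p_4 = 18·50646 + 7091 = 918719, q_4 = 18·1807 + 253 = 32779 → 918719/32779
APPEND 27: p_5 = 27·918719 + 50646 = 24856059, q_5 = 27·32779 + 1807 = 886840 → 24856059/886840
APPEND 36: p_6 = 36·24856059 + 918719 = 895736843, q_6 = 36·886840 + 32779 = 31959019 → 895736843/31959019
APPEND 32: p_7 = 32·895736843 + 24856059 = 28688435035, q_7 = 32·31959019 + 886840 = 1023575448 → 28688435035/1023575448
APPEND 17: p_8 = 17·28688435035 + 895736843 = 488599132438, q_8 = 17·1023575448 + 31959019 = 17432741635 → 488599132438/17432741635
APPEND 5: p_9 = 5·488599132438 + 28688435035 = 2471684097225, q_9 = 5·17432741635 + 1023575448 = 88187283623 → 2471684097225/88187283623
APPEND 45: p_10 = 45·2471684097225 + 488599132438 = 111714383507563, q_10 = 45·88187283623 + 17432741635 = 3985860504670 → 111714383507563/3985860504670

28/1
1009/36
7091/253
50646/1807
895736843/31959019
488599132438/17432741635
2471684097225/88187283623
111714383507563/3985860504670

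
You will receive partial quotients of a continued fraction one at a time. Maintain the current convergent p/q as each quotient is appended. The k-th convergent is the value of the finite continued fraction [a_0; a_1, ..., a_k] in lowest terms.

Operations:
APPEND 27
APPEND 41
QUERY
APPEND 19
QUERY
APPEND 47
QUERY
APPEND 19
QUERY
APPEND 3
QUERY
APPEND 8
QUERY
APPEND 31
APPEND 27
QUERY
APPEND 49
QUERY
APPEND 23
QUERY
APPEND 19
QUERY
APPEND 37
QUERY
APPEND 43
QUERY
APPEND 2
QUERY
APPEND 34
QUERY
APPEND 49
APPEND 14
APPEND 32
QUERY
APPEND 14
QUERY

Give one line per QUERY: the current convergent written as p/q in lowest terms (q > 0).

1108/41
21079/780
991821/36701
18865678/698099
57588855/2130998
479576518/17746083
403440021169/14928754500
19783485498194/732061230071
455423606479631/16852337046133
8672832008611183/320926465106598
321350207925093402/11891131545990259
13826731772787627469/511639582942687735
27974813753500348340/1035170297431365729
964970399391799471029/35707429695609122521
21273753501174839401586617/787206589946902479717514
298495875328222466863686321/11045437755841682222337329

APPEND 27: p_0 = 27·1 + 0 = 27, q_0 = 27·0 + 1 = 1 → 27/1
APPEND 41: p_1 = 41·27 + 1 = 1108, q_1 = 41·1 + 0 = 41 → 1108/41
APPEND 19: p_2 = 19·1108 + 27 = 21079, q_2 = 19·41 + 1 = 780 → 21079/780
APPEND 47: p_3 = 47·21079 + 1108 = 991821, q_3 = 47·780 + 41 = 36701 → 991821/36701
APPEND 19: p_4 = 19·991821 + 21079 = 18865678, q_4 = 19·36701 + 780 = 698099 → 18865678/698099
APPEND 3: p_5 = 3·18865678 + 991821 = 57588855, q_5 = 3·698099 + 36701 = 2130998 → 57588855/2130998
APPEND 8: p_6 = 8·57588855 + 18865678 = 479576518, q_6 = 8·2130998 + 698099 = 17746083 → 479576518/17746083
APPEND 31: p_7 = 31·479576518 + 57588855 = 14924460913, q_7 = 31·17746083 + 2130998 = 552259571 → 14924460913/552259571
APPEND 27: p_8 = 27·14924460913 + 479576518 = 403440021169, q_8 = 27·552259571 + 17746083 = 14928754500 → 403440021169/14928754500
APPEND 49: p_9 = 49·403440021169 + 14924460913 = 19783485498194, q_9 = 49·14928754500 + 552259571 = 732061230071 → 19783485498194/732061230071
APPEND 23: p_10 = 23·19783485498194 + 403440021169 = 455423606479631, q_10 = 23·732061230071 + 14928754500 = 16852337046133 → 455423606479631/16852337046133
APPEND 19: p_11 = 19·455423606479631 + 19783485498194 = 8672832008611183, q_11 = 19·16852337046133 + 732061230071 = 320926465106598 → 8672832008611183/320926465106598
APPEND 37: p_12 = 37·8672832008611183 + 455423606479631 = 321350207925093402, q_12 = 37·320926465106598 + 16852337046133 = 11891131545990259 → 321350207925093402/11891131545990259
APPEND 43: p_13 = 43·321350207925093402 + 8672832008611183 = 13826731772787627469, q_13 = 43·11891131545990259 + 320926465106598 = 511639582942687735 → 13826731772787627469/511639582942687735
APPEND 2: p_14 = 2·13826731772787627469 + 321350207925093402 = 27974813753500348340, q_14 = 2·511639582942687735 + 11891131545990259 = 1035170297431365729 → 27974813753500348340/1035170297431365729
APPEND 34: p_15 = 34·27974813753500348340 + 13826731772787627469 = 964970399391799471029, q_15 = 34·1035170297431365729 + 511639582942687735 = 35707429695609122521 → 964970399391799471029/35707429695609122521
APPEND 49: p_16 = 49·964970399391799471029 + 27974813753500348340 = 47311524383951674428761, q_16 = 49·35707429695609122521 + 1035170297431365729 = 1750699225382278369258 → 47311524383951674428761/1750699225382278369258
APPEND 14: p_17 = 14·47311524383951674428761 + 964970399391799471029 = 663326311774715241473683, q_17 = 14·1750699225382278369258 + 35707429695609122521 = 24545496585047506292133 → 663326311774715241473683/24545496585047506292133
APPEND 32: p_18 = 32·663326311774715241473683 + 47311524383951674428761 = 21273753501174839401586617, q_18 = 32·24545496585047506292133 + 1750699225382278369258 = 787206589946902479717514 → 21273753501174839401586617/787206589946902479717514
APPEND 14: p_19 = 14·21273753501174839401586617 + 663326311774715241473683 = 298495875328222466863686321, q_19 = 14·787206589946902479717514 + 24545496585047506292133 = 11045437755841682222337329 → 298495875328222466863686321/11045437755841682222337329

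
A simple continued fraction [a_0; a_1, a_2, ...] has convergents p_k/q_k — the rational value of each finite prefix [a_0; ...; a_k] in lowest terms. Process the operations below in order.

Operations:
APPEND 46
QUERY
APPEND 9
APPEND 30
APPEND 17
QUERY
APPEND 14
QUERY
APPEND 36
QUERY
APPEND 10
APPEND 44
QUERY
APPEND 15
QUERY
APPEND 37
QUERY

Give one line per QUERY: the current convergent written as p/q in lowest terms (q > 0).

46/1
212847/4616
2992354/64895
107937591/2340836
47732141207/1035164056
717064486369/15550934095
26579118136860/576419725571

APPEND 46: p_0 = 46·1 + 0 = 46, q_0 = 46·0 + 1 = 1 → 46/1
APPEND 9: p_1 = 9·46 + 1 = 415, q_1 = 9·1 + 0 = 9 → 415/9
APPEND 30: p_2 = 30·415 + 46 = 12496, q_2 = 30·9 + 1 = 271 → 12496/271
APPEND 17: p_3 = 17·12496 + 415 = 212847, q_3 = 17·271 + 9 = 4616 → 212847/4616
APPEND 14: p_4 = 14·212847 + 12496 = 2992354, q_4 = 14·4616 + 271 = 64895 → 2992354/64895
APPEND 36: p_5 = 36·2992354 + 212847 = 107937591, q_5 = 36·64895 + 4616 = 2340836 → 107937591/2340836
APPEND 10: p_6 = 10·107937591 + 2992354 = 1082368264, q_6 = 10·2340836 + 64895 = 23473255 → 1082368264/23473255
APPEND 44: p_7 = 44·1082368264 + 107937591 = 47732141207, q_7 = 44·23473255 + 2340836 = 1035164056 → 47732141207/1035164056
APPEND 15: p_8 = 15·47732141207 + 1082368264 = 717064486369, q_8 = 15·1035164056 + 23473255 = 15550934095 → 717064486369/15550934095
APPEND 37: p_9 = 37·717064486369 + 47732141207 = 26579118136860, q_9 = 37·15550934095 + 1035164056 = 576419725571 → 26579118136860/576419725571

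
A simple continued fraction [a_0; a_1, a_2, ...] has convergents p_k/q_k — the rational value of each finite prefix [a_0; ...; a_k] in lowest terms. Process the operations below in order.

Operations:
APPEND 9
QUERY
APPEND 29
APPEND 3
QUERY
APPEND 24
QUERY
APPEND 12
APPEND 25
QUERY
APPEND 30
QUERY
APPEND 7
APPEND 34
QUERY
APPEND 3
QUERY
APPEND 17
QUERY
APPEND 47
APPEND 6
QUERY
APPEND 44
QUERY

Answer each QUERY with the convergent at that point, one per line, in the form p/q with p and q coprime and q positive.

9/1
795/88
19342/2141
5841817/646641
175487409/19425010
42140112529/4664563184
127654591267/14130311263
2212268164068/244879854655
626837817978846/69385780734943
27684968249371687/3064497835817540

APPEND 9: p_0 = 9·1 + 0 = 9, q_0 = 9·0 + 1 = 1 → 9/1
APPEND 29: p_1 = 29·9 + 1 = 262, q_1 = 29·1 + 0 = 29 → 262/29
APPEND 3: p_2 = 3·262 + 9 = 795, q_2 = 3·29 + 1 = 88 → 795/88
APPEND 24: p_3 = 24·795 + 262 = 19342, q_3 = 24·88 + 29 = 2141 → 19342/2141
APPEND 12: p_4 = 12·19342 + 795 = 232899, q_4 = 12·2141 + 88 = 25780 → 232899/25780
APPEND 25: p_5 = 25·232899 + 19342 = 5841817, q_5 = 25·25780 + 2141 = 646641 → 5841817/646641
APPEND 30: p_6 = 30·5841817 + 232899 = 175487409, q_6 = 30·646641 + 25780 = 19425010 → 175487409/19425010
APPEND 7: p_7 = 7·175487409 + 5841817 = 1234253680, q_7 = 7·19425010 + 646641 = 136621711 → 1234253680/136621711
APPEND 34: p_8 = 34·1234253680 + 175487409 = 42140112529, q_8 = 34·136621711 + 19425010 = 4664563184 → 42140112529/4664563184
APPEND 3: p_9 = 3·42140112529 + 1234253680 = 127654591267, q_9 = 3·4664563184 + 136621711 = 14130311263 → 127654591267/14130311263
APPEND 17: p_10 = 17·127654591267 + 42140112529 = 2212268164068, q_10 = 17·14130311263 + 4664563184 = 244879854655 → 2212268164068/244879854655
APPEND 47: p_11 = 47·2212268164068 + 127654591267 = 104104258302463, q_11 = 47·244879854655 + 14130311263 = 11523483480048 → 104104258302463/11523483480048
APPEND 6: p_12 = 6·104104258302463 + 2212268164068 = 626837817978846, q_12 = 6·11523483480048 + 244879854655 = 69385780734943 → 626837817978846/69385780734943
APPEND 44: p_13 = 44·626837817978846 + 104104258302463 = 27684968249371687, q_13 = 44·69385780734943 + 11523483480048 = 3064497835817540 → 27684968249371687/3064497835817540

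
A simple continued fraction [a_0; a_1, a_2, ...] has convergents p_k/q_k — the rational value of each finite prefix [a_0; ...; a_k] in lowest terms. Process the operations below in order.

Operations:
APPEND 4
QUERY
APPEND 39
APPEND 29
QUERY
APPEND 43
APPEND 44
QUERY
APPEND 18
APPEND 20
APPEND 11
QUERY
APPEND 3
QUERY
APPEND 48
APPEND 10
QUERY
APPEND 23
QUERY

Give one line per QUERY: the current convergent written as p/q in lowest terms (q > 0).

APPEND 4: p_0 = 4·1 + 0 = 4, q_0 = 4·0 + 1 = 1 → 4/1
APPEND 39: p_1 = 39·4 + 1 = 157, q_1 = 39·1 + 0 = 39 → 157/39
APPEND 29: p_2 = 29·157 + 4 = 4557, q_2 = 29·39 + 1 = 1132 → 4557/1132
APPEND 43: p_3 = 43·4557 + 157 = 196108, q_3 = 43·1132 + 39 = 48715 → 196108/48715
APPEND 44: p_4 = 44·196108 + 4557 = 8633309, q_4 = 44·48715 + 1132 = 2144592 → 8633309/2144592
APPEND 18: p_5 = 18·8633309 + 196108 = 155595670, q_5 = 18·2144592 + 48715 = 38651371 → 155595670/38651371
APPEND 20: p_6 = 20·155595670 + 8633309 = 3120546709, q_6 = 20·38651371 + 2144592 = 775172012 → 3120546709/775172012
APPEND 11: p_7 = 11·3120546709 + 155595670 = 34481609469, q_7 = 11·775172012 + 38651371 = 8565543503 → 34481609469/8565543503
APPEND 3: p_8 = 3·34481609469 + 3120546709 = 106565375116, q_8 = 3·8565543503 + 775172012 = 26471802521 → 106565375116/26471802521
APPEND 48: p_9 = 48·106565375116 + 34481609469 = 5149619615037, q_9 = 48·26471802521 + 8565543503 = 1279212064511 → 5149619615037/1279212064511
APPEND 10: p_10 = 10·5149619615037 + 106565375116 = 51602761525486, q_10 = 10·1279212064511 + 26471802521 = 12818592447631 → 51602761525486/12818592447631
APPEND 23: p_11 = 23·51602761525486 + 5149619615037 = 1192013134701215, q_11 = 23·12818592447631 + 1279212064511 = 296106838360024 → 1192013134701215/296106838360024

4/1
4557/1132
8633309/2144592
34481609469/8565543503
106565375116/26471802521
51602761525486/12818592447631
1192013134701215/296106838360024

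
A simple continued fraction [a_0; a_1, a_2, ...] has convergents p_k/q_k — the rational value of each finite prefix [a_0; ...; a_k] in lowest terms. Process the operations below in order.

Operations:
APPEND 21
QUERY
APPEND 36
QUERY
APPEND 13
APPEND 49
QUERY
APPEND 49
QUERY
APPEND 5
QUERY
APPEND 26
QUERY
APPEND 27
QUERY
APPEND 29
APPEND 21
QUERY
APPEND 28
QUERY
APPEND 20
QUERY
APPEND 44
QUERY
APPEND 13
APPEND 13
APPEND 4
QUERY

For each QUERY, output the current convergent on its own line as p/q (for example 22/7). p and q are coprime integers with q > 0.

21/1
757/36
483995/23017
23725617/1128302
119112080/5664527
3120639697/148406004
84376383899/4012626635
51535127612027/2450818773434
1445433608909524/68739440234571
28960207305802507/1377239623464854
1275694555064219832/60667282872688147
885591217646711876447/42115420730816523133

APPEND 21: p_0 = 21·1 + 0 = 21, q_0 = 21·0 + 1 = 1 → 21/1
APPEND 36: p_1 = 36·21 + 1 = 757, q_1 = 36·1 + 0 = 36 → 757/36
APPEND 13: p_2 = 13·757 + 21 = 9862, q_2 = 13·36 + 1 = 469 → 9862/469
APPEND 49: p_3 = 49·9862 + 757 = 483995, q_3 = 49·469 + 36 = 23017 → 483995/23017
APPEND 49: p_4 = 49·483995 + 9862 = 23725617, q_4 = 49·23017 + 469 = 1128302 → 23725617/1128302
APPEND 5: p_5 = 5·23725617 + 483995 = 119112080, q_5 = 5·1128302 + 23017 = 5664527 → 119112080/5664527
APPEND 26: p_6 = 26·119112080 + 23725617 = 3120639697, q_6 = 26·5664527 + 1128302 = 148406004 → 3120639697/148406004
APPEND 27: p_7 = 27·3120639697 + 119112080 = 84376383899, q_7 = 27·148406004 + 5664527 = 4012626635 → 84376383899/4012626635
APPEND 29: p_8 = 29·84376383899 + 3120639697 = 2450035772768, q_8 = 29·4012626635 + 148406004 = 116514578419 → 2450035772768/116514578419
APPEND 21: p_9 = 21·2450035772768 + 84376383899 = 51535127612027, q_9 = 21·116514578419 + 4012626635 = 2450818773434 → 51535127612027/2450818773434
APPEND 28: p_10 = 28·51535127612027 + 2450035772768 = 1445433608909524, q_10 = 28·2450818773434 + 116514578419 = 68739440234571 → 1445433608909524/68739440234571
APPEND 20: p_11 = 20·1445433608909524 + 51535127612027 = 28960207305802507, q_11 = 20·68739440234571 + 2450818773434 = 1377239623464854 → 28960207305802507/1377239623464854
APPEND 44: p_12 = 44·28960207305802507 + 1445433608909524 = 1275694555064219832, q_12 = 44·1377239623464854 + 68739440234571 = 60667282872688147 → 1275694555064219832/60667282872688147
APPEND 13: p_13 = 13·1275694555064219832 + 28960207305802507 = 16612989423140660323, q_13 = 13·60667282872688147 + 1377239623464854 = 790051916968410765 → 16612989423140660323/790051916968410765
APPEND 13: p_14 = 13·16612989423140660323 + 1275694555064219832 = 217244557055892804031, q_14 = 13·790051916968410765 + 60667282872688147 = 10331342203462028092 → 217244557055892804031/10331342203462028092
APPEND 4: p_15 = 4·217244557055892804031 + 16612989423140660323 = 885591217646711876447, q_15 = 4·10331342203462028092 + 790051916968410765 = 42115420730816523133 → 885591217646711876447/42115420730816523133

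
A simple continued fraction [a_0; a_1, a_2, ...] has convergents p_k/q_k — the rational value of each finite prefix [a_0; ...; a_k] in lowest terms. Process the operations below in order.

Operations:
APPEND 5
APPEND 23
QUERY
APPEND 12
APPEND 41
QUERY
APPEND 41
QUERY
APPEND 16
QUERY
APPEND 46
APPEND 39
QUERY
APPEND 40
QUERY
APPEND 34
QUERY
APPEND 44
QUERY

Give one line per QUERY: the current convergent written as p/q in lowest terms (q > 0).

116/23
57393/11380
2354510/466857
37729553/7481092
67816373525/13446767563
2714392854948/538215299609
92357173441757/18312766954269
4066430024292256/806299961287445

APPEND 5: p_0 = 5·1 + 0 = 5, q_0 = 5·0 + 1 = 1 → 5/1
APPEND 23: p_1 = 23·5 + 1 = 116, q_1 = 23·1 + 0 = 23 → 116/23
APPEND 12: p_2 = 12·116 + 5 = 1397, q_2 = 12·23 + 1 = 277 → 1397/277
APPEND 41: p_3 = 41·1397 + 116 = 57393, q_3 = 41·277 + 23 = 11380 → 57393/11380
APPEND 41: p_4 = 41·57393 + 1397 = 2354510, q_4 = 41·11380 + 277 = 466857 → 2354510/466857
APPEND 16: p_5 = 16·2354510 + 57393 = 37729553, q_5 = 16·466857 + 11380 = 7481092 → 37729553/7481092
APPEND 46: p_6 = 46·37729553 + 2354510 = 1737913948, q_6 = 46·7481092 + 466857 = 344597089 → 1737913948/344597089
APPEND 39: p_7 = 39·1737913948 + 37729553 = 67816373525, q_7 = 39·344597089 + 7481092 = 13446767563 → 67816373525/13446767563
APPEND 40: p_8 = 40·67816373525 + 1737913948 = 2714392854948, q_8 = 40·13446767563 + 344597089 = 538215299609 → 2714392854948/538215299609
APPEND 34: p_9 = 34·2714392854948 + 67816373525 = 92357173441757, q_9 = 34·538215299609 + 13446767563 = 18312766954269 → 92357173441757/18312766954269
APPEND 44: p_10 = 44·92357173441757 + 2714392854948 = 4066430024292256, q_10 = 44·18312766954269 + 538215299609 = 806299961287445 → 4066430024292256/806299961287445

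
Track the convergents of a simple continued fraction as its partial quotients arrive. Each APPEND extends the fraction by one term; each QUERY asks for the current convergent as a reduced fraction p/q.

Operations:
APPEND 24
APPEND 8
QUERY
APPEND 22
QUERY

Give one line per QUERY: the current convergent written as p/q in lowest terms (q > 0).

193/8
4270/177

APPEND 24: p_0 = 24·1 + 0 = 24, q_0 = 24·0 + 1 = 1 → 24/1
APPEND 8: p_1 = 8·24 + 1 = 193, q_1 = 8·1 + 0 = 8 → 193/8
APPEND 22: p_2 = 22·193 + 24 = 4270, q_2 = 22·8 + 1 = 177 → 4270/177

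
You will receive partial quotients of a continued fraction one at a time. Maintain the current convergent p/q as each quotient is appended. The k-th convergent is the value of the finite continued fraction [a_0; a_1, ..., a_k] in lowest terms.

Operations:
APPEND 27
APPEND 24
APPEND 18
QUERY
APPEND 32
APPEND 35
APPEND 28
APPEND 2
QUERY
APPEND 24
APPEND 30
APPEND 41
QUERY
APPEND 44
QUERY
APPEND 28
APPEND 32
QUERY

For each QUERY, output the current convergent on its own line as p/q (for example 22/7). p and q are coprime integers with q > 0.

11709/433
750215402/27743041
22648787343889/837554433309
997098604439428/36872806650277
895122209377171364/33101709307164357

APPEND 27: p_0 = 27·1 + 0 = 27, q_0 = 27·0 + 1 = 1 → 27/1
APPEND 24: p_1 = 24·27 + 1 = 649, q_1 = 24·1 + 0 = 24 → 649/24
APPEND 18: p_2 = 18·649 + 27 = 11709, q_2 = 18·24 + 1 = 433 → 11709/433
APPEND 32: p_3 = 32·11709 + 649 = 375337, q_3 = 32·433 + 24 = 13880 → 375337/13880
APPEND 35: p_4 = 35·375337 + 11709 = 13148504, q_4 = 35·13880 + 433 = 486233 → 13148504/486233
APPEND 28: p_5 = 28·13148504 + 375337 = 368533449, q_5 = 28·486233 + 13880 = 13628404 → 368533449/13628404
APPEND 2: p_6 = 2·368533449 + 13148504 = 750215402, q_6 = 2·13628404 + 486233 = 27743041 → 750215402/27743041
APPEND 24: p_7 = 24·750215402 + 368533449 = 18373703097, q_7 = 24·27743041 + 13628404 = 679461388 → 18373703097/679461388
APPEND 30: p_8 = 30·18373703097 + 750215402 = 551961308312, q_8 = 30·679461388 + 27743041 = 20411584681 → 551961308312/20411584681
APPEND 41: p_9 = 41·551961308312 + 18373703097 = 22648787343889, q_9 = 41·20411584681 + 679461388 = 837554433309 → 22648787343889/837554433309
APPEND 44: p_10 = 44·22648787343889 + 551961308312 = 997098604439428, q_10 = 44·837554433309 + 20411584681 = 36872806650277 → 997098604439428/36872806650277
APPEND 28: p_11 = 28·997098604439428 + 22648787343889 = 27941409711647873, q_11 = 28·36872806650277 + 837554433309 = 1033276140641065 → 27941409711647873/1033276140641065
APPEND 32: p_12 = 32·27941409711647873 + 997098604439428 = 895122209377171364, q_12 = 32·1033276140641065 + 36872806650277 = 33101709307164357 → 895122209377171364/33101709307164357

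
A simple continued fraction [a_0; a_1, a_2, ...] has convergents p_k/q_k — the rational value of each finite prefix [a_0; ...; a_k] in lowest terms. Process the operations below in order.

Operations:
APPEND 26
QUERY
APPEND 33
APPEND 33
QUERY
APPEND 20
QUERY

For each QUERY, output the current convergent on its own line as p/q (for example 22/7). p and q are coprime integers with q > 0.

26/1
28373/1090
568319/21833

APPEND 26: p_0 = 26·1 + 0 = 26, q_0 = 26·0 + 1 = 1 → 26/1
APPEND 33: p_1 = 33·26 + 1 = 859, q_1 = 33·1 + 0 = 33 → 859/33
APPEND 33: p_2 = 33·859 + 26 = 28373, q_2 = 33·33 + 1 = 1090 → 28373/1090
APPEND 20: p_3 = 20·28373 + 859 = 568319, q_3 = 20·1090 + 33 = 21833 → 568319/21833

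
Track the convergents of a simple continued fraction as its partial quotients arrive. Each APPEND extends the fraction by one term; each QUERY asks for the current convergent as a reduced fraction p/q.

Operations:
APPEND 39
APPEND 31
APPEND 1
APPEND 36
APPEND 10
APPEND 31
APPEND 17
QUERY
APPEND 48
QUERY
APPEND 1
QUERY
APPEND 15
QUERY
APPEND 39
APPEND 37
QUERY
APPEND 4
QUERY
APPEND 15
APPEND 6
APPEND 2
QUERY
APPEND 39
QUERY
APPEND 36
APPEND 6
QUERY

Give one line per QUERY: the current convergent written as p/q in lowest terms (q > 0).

245243150/6283247
11786070033/301964761
12031313183/308248008
192255767778/4925684881
278062487259203/7124094144460
1119759955293337/28688786536207
224207523527157028/5744304171510759
8847659948414372977/226681286828581198
1921287453947081878177/49224305066831184520

APPEND 39: p_0 = 39·1 + 0 = 39, q_0 = 39·0 + 1 = 1 → 39/1
APPEND 31: p_1 = 31·39 + 1 = 1210, q_1 = 31·1 + 0 = 31 → 1210/31
APPEND 1: p_2 = 1·1210 + 39 = 1249, q_2 = 1·31 + 1 = 32 → 1249/32
APPEND 36: p_3 = 36·1249 + 1210 = 46174, q_3 = 36·32 + 31 = 1183 → 46174/1183
APPEND 10: p_4 = 10·46174 + 1249 = 462989, q_4 = 10·1183 + 32 = 11862 → 462989/11862
APPEND 31: p_5 = 31·462989 + 46174 = 14398833, q_5 = 31·11862 + 1183 = 368905 → 14398833/368905
APPEND 17: p_6 = 17·14398833 + 462989 = 245243150, q_6 = 17·368905 + 11862 = 6283247 → 245243150/6283247
APPEND 48: p_7 = 48·245243150 + 14398833 = 11786070033, q_7 = 48·6283247 + 368905 = 301964761 → 11786070033/301964761
APPEND 1: p_8 = 1·11786070033 + 245243150 = 12031313183, q_8 = 1·301964761 + 6283247 = 308248008 → 12031313183/308248008
APPEND 15: p_9 = 15·12031313183 + 11786070033 = 192255767778, q_9 = 15·308248008 + 301964761 = 4925684881 → 192255767778/4925684881
APPEND 39: p_10 = 39·192255767778 + 12031313183 = 7510006256525, q_10 = 39·4925684881 + 308248008 = 192409958367 → 7510006256525/192409958367
APPEND 37: p_11 = 37·7510006256525 + 192255767778 = 278062487259203, q_11 = 37·192409958367 + 4925684881 = 7124094144460 → 278062487259203/7124094144460
APPEND 4: p_12 = 4·278062487259203 + 7510006256525 = 1119759955293337, q_12 = 4·7124094144460 + 192409958367 = 28688786536207 → 1119759955293337/28688786536207
APPEND 15: p_13 = 15·1119759955293337 + 278062487259203 = 17074461816659258, q_13 = 15·28688786536207 + 7124094144460 = 437455892187565 → 17074461816659258/437455892187565
APPEND 6: p_14 = 6·17074461816659258 + 1119759955293337 = 103566530855248885, q_14 = 6·437455892187565 + 28688786536207 = 2653424139661597 → 103566530855248885/2653424139661597
APPEND 2: p_15 = 2·103566530855248885 + 17074461816659258 = 224207523527157028, q_15 = 2·2653424139661597 + 437455892187565 = 5744304171510759 → 224207523527157028/5744304171510759
APPEND 39: p_16 = 39·224207523527157028 + 103566530855248885 = 8847659948414372977, q_16 = 39·5744304171510759 + 2653424139661597 = 226681286828581198 → 8847659948414372977/226681286828581198
APPEND 36: p_17 = 36·8847659948414372977 + 224207523527157028 = 318739965666444584200, q_17 = 36·226681286828581198 + 5744304171510759 = 8166270630000433887 → 318739965666444584200/8166270630000433887
APPEND 6: p_18 = 6·318739965666444584200 + 8847659948414372977 = 1921287453947081878177, q_18 = 6·8166270630000433887 + 226681286828581198 = 49224305066831184520 → 1921287453947081878177/49224305066831184520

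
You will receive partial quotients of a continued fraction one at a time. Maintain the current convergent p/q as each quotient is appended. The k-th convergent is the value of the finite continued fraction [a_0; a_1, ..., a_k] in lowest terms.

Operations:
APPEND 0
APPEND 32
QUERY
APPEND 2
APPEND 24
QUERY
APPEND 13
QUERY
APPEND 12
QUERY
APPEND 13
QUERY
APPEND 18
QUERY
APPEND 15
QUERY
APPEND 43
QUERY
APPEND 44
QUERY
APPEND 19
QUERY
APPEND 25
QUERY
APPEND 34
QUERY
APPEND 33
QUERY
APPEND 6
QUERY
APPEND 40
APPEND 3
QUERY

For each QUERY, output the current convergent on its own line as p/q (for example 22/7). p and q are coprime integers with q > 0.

1/32
49/1592
639/20761
7717/250724
100960/3280173
1824997/59293838
27475915/892687743
1183289342/38444866787
52092206963/1692466826371
990935221639/32195314567836
24825472747938/806575331022271
845057008651531/27455756569325050
27911706758248461/906846542118748921
168315297558142297/5468535009281818576
20449886124809963320/664413275749456294459

APPEND 0: p_0 = 0·1 + 0 = 0, q_0 = 0·0 + 1 = 1 → 0/1
APPEND 32: p_1 = 32·0 + 1 = 1, q_1 = 32·1 + 0 = 32 → 1/32
APPEND 2: p_2 = 2·1 + 0 = 2, q_2 = 2·32 + 1 = 65 → 2/65
APPEND 24: p_3 = 24·2 + 1 = 49, q_3 = 24·65 + 32 = 1592 → 49/1592
APPEND 13: p_4 = 13·49 + 2 = 639, q_4 = 13·1592 + 65 = 20761 → 639/20761
APPEND 12: p_5 = 12·639 + 49 = 7717, q_5 = 12·20761 + 1592 = 250724 → 7717/250724
APPEND 13: p_6 = 13·7717 + 639 = 100960, q_6 = 13·250724 + 20761 = 3280173 → 100960/3280173
APPEND 18: p_7 = 18·100960 + 7717 = 1824997, q_7 = 18·3280173 + 250724 = 59293838 → 1824997/59293838
APPEND 15: p_8 = 15·1824997 + 100960 = 27475915, q_8 = 15·59293838 + 3280173 = 892687743 → 27475915/892687743
APPEND 43: p_9 = 43·27475915 + 1824997 = 1183289342, q_9 = 43·892687743 + 59293838 = 38444866787 → 1183289342/38444866787
APPEND 44: p_10 = 44·1183289342 + 27475915 = 52092206963, q_10 = 44·38444866787 + 892687743 = 1692466826371 → 52092206963/1692466826371
APPEND 19: p_11 = 19·52092206963 + 1183289342 = 990935221639, q_11 = 19·1692466826371 + 38444866787 = 32195314567836 → 990935221639/32195314567836
APPEND 25: p_12 = 25·990935221639 + 52092206963 = 24825472747938, q_12 = 25·32195314567836 + 1692466826371 = 806575331022271 → 24825472747938/806575331022271
APPEND 34: p_13 = 34·24825472747938 + 990935221639 = 845057008651531, q_13 = 34·806575331022271 + 32195314567836 = 27455756569325050 → 845057008651531/27455756569325050
APPEND 33: p_14 = 33·845057008651531 + 24825472747938 = 27911706758248461, q_14 = 33·27455756569325050 + 806575331022271 = 906846542118748921 → 27911706758248461/906846542118748921
APPEND 6: p_15 = 6·27911706758248461 + 845057008651531 = 168315297558142297, q_15 = 6·906846542118748921 + 27455756569325050 = 5468535009281818576 → 168315297558142297/5468535009281818576
APPEND 40: p_16 = 40·168315297558142297 + 27911706758248461 = 6760523609083940341, q_16 = 40·5468535009281818576 + 906846542118748921 = 219648246913391491961 → 6760523609083940341/219648246913391491961
APPEND 3: p_17 = 3·6760523609083940341 + 168315297558142297 = 20449886124809963320, q_17 = 3·219648246913391491961 + 5468535009281818576 = 664413275749456294459 → 20449886124809963320/664413275749456294459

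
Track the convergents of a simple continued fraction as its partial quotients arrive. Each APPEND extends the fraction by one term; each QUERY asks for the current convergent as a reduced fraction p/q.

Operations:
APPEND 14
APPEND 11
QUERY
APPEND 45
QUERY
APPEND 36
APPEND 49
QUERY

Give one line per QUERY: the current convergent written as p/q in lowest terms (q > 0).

155/11
6989/496
12343180/875979

APPEND 14: p_0 = 14·1 + 0 = 14, q_0 = 14·0 + 1 = 1 → 14/1
APPEND 11: p_1 = 11·14 + 1 = 155, q_1 = 11·1 + 0 = 11 → 155/11
APPEND 45: p_2 = 45·155 + 14 = 6989, q_2 = 45·11 + 1 = 496 → 6989/496
APPEND 36: p_3 = 36·6989 + 155 = 251759, q_3 = 36·496 + 11 = 17867 → 251759/17867
APPEND 49: p_4 = 49·251759 + 6989 = 12343180, q_4 = 49·17867 + 496 = 875979 → 12343180/875979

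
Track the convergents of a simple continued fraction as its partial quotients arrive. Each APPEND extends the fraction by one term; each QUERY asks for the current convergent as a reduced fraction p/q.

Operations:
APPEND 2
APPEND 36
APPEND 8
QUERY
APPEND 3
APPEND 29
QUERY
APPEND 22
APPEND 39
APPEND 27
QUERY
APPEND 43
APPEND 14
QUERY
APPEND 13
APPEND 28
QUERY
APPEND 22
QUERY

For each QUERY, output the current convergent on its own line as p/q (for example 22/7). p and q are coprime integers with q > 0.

586/289
53685/26476
1248227149/615592102
753327586383/371520930920
276468727748263/136346950463436
6092158989038996/3004489175536039

APPEND 2: p_0 = 2·1 + 0 = 2, q_0 = 2·0 + 1 = 1 → 2/1
APPEND 36: p_1 = 36·2 + 1 = 73, q_1 = 36·1 + 0 = 36 → 73/36
APPEND 8: p_2 = 8·73 + 2 = 586, q_2 = 8·36 + 1 = 289 → 586/289
APPEND 3: p_3 = 3·586 + 73 = 1831, q_3 = 3·289 + 36 = 903 → 1831/903
APPEND 29: p_4 = 29·1831 + 586 = 53685, q_4 = 29·903 + 289 = 26476 → 53685/26476
APPEND 22: p_5 = 22·53685 + 1831 = 1182901, q_5 = 22·26476 + 903 = 583375 → 1182901/583375
APPEND 39: p_6 = 39·1182901 + 53685 = 46186824, q_6 = 39·583375 + 26476 = 22778101 → 46186824/22778101
APPEND 27: p_7 = 27·46186824 + 1182901 = 1248227149, q_7 = 27·22778101 + 583375 = 615592102 → 1248227149/615592102
APPEND 43: p_8 = 43·1248227149 + 46186824 = 53719954231, q_8 = 43·615592102 + 22778101 = 26493238487 → 53719954231/26493238487
APPEND 14: p_9 = 14·53719954231 + 1248227149 = 753327586383, q_9 = 14·26493238487 + 615592102 = 371520930920 → 753327586383/371520930920
APPEND 13: p_10 = 13·753327586383 + 53719954231 = 9846978577210, q_10 = 13·371520930920 + 26493238487 = 4856265340447 → 9846978577210/4856265340447
APPEND 28: p_11 = 28·9846978577210 + 753327586383 = 276468727748263, q_11 = 28·4856265340447 + 371520930920 = 136346950463436 → 276468727748263/136346950463436
APPEND 22: p_12 = 22·276468727748263 + 9846978577210 = 6092158989038996, q_12 = 22·136346950463436 + 4856265340447 = 3004489175536039 → 6092158989038996/3004489175536039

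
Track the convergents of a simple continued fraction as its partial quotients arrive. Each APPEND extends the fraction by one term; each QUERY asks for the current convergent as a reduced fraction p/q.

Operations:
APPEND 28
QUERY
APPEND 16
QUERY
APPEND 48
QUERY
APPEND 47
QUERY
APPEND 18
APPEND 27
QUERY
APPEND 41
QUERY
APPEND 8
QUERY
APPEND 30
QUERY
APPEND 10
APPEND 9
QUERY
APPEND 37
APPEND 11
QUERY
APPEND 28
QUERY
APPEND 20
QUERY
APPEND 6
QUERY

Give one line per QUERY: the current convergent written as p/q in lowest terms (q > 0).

28/1
449/16
21580/769
1014709/36159
494745943/17630196
20302870005/723489667
162917705983/5805547532
4907834049495/174889915627
448079157857892/15967232249845
183357950246230199/6533932509678582
5150650776993388509/183542652568948363
103196373490114000379/3677386983888645842
624328891717677390783/22247864555900823415

APPEND 28: p_0 = 28·1 + 0 = 28, q_0 = 28·0 + 1 = 1 → 28/1
APPEND 16: p_1 = 16·28 + 1 = 449, q_1 = 16·1 + 0 = 16 → 449/16
APPEND 48: p_2 = 48·449 + 28 = 21580, q_2 = 48·16 + 1 = 769 → 21580/769
APPEND 47: p_3 = 47·21580 + 449 = 1014709, q_3 = 47·769 + 16 = 36159 → 1014709/36159
APPEND 18: p_4 = 18·1014709 + 21580 = 18286342, q_4 = 18·36159 + 769 = 651631 → 18286342/651631
APPEND 27: p_5 = 27·18286342 + 1014709 = 494745943, q_5 = 27·651631 + 36159 = 17630196 → 494745943/17630196
APPEND 41: p_6 = 41·494745943 + 18286342 = 20302870005, q_6 = 41·17630196 + 651631 = 723489667 → 20302870005/723489667
APPEND 8: p_7 = 8·20302870005 + 494745943 = 162917705983, q_7 = 8·723489667 + 17630196 = 5805547532 → 162917705983/5805547532
APPEND 30: p_8 = 30·162917705983 + 20302870005 = 4907834049495, q_8 = 30·5805547532 + 723489667 = 174889915627 → 4907834049495/174889915627
APPEND 10: p_9 = 10·4907834049495 + 162917705983 = 49241258200933, q_9 = 10·174889915627 + 5805547532 = 1754704703802 → 49241258200933/1754704703802
APPEND 9: p_10 = 9·49241258200933 + 4907834049495 = 448079157857892, q_10 = 9·1754704703802 + 174889915627 = 15967232249845 → 448079157857892/15967232249845
APPEND 37: p_11 = 37·448079157857892 + 49241258200933 = 16628170098942937, q_11 = 37·15967232249845 + 1754704703802 = 592542297948067 → 16628170098942937/592542297948067
APPEND 11: p_12 = 11·16628170098942937 + 448079157857892 = 183357950246230199, q_12 = 11·592542297948067 + 15967232249845 = 6533932509678582 → 183357950246230199/6533932509678582
APPEND 28: p_13 = 28·183357950246230199 + 16628170098942937 = 5150650776993388509, q_13 = 28·6533932509678582 + 592542297948067 = 183542652568948363 → 5150650776993388509/183542652568948363
APPEND 20: p_14 = 20·5150650776993388509 + 183357950246230199 = 103196373490114000379, q_14 = 20·183542652568948363 + 6533932509678582 = 3677386983888645842 → 103196373490114000379/3677386983888645842
APPEND 6: p_15 = 6·103196373490114000379 + 5150650776993388509 = 624328891717677390783, q_15 = 6·3677386983888645842 + 183542652568948363 = 22247864555900823415 → 624328891717677390783/22247864555900823415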